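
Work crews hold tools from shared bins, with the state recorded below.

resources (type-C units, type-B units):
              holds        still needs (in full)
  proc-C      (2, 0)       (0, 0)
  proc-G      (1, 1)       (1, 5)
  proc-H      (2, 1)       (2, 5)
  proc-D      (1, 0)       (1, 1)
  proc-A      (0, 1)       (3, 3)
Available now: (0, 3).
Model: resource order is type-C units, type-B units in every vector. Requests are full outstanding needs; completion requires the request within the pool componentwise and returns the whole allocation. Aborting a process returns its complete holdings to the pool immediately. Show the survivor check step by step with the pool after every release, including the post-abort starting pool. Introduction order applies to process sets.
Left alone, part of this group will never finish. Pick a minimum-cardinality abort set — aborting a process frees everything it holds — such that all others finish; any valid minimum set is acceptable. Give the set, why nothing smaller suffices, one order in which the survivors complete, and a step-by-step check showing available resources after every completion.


Minimum abort set: proc-G.
Key observation: proc-H had no path to completion before; after the abort of proc-G ((1, 1) returned), step 4 is where it fits.
Why nothing smaller works: aborting no one leaves the state deadlocked as given.
The survivors complete as proc-C, proc-A, proc-D, proc-H. Check, step by step (starting from the post-abort pool):
  pool = (1, 4)
  proc-C needs (0, 0) <= (1, 4) -> finishes; pool += (2, 0) = (3, 4)
  proc-A needs (3, 3) <= (3, 4) -> finishes; pool += (0, 1) = (3, 5)
  proc-D needs (1, 1) <= (3, 5) -> finishes; pool += (1, 0) = (4, 5)
  proc-H needs (2, 5) <= (4, 5) -> finishes; pool += (2, 1) = (6, 6)


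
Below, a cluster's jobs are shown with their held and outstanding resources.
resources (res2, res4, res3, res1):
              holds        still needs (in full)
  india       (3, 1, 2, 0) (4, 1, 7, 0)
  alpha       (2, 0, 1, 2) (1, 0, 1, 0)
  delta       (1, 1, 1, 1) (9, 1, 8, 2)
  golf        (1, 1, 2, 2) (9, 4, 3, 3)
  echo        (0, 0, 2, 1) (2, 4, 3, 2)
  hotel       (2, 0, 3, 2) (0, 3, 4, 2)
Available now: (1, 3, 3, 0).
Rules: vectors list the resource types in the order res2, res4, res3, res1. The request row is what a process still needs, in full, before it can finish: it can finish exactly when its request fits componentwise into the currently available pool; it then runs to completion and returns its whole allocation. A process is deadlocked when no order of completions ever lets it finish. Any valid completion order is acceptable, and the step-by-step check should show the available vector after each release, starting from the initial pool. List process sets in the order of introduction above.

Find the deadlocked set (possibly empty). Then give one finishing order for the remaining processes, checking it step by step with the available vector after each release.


Deadlocked: delta and golf.
Key observation: even finishing alpha, hotel, india, echo leaves just (8, 4, 11, 5) free — too little res2 for any of the remaining processes.
One completion order for the rest: alpha, hotel, india, echo. Step-by-step check:
  pool = (1, 3, 3, 0)
  run alpha (needs (1, 0, 1, 0), free (1, 3, 3, 0)); after release of (2, 0, 1, 2) the pool is (3, 3, 4, 2)
  run hotel (needs (0, 3, 4, 2), free (3, 3, 4, 2)); after release of (2, 0, 3, 2) the pool is (5, 3, 7, 4)
  run india (needs (4, 1, 7, 0), free (5, 3, 7, 4)); after release of (3, 1, 2, 0) the pool is (8, 4, 9, 4)
  run echo (needs (2, 4, 3, 2), free (8, 4, 9, 4)); after release of (0, 0, 2, 1) the pool is (8, 4, 11, 5)
The stuck group stays short no matter what:
  delta still needs (9, 1, 8, 2) but only (8, 4, 11, 5) is free — short on res2
  golf still needs (9, 4, 3, 3) but only (8, 4, 11, 5) is free — short on res2


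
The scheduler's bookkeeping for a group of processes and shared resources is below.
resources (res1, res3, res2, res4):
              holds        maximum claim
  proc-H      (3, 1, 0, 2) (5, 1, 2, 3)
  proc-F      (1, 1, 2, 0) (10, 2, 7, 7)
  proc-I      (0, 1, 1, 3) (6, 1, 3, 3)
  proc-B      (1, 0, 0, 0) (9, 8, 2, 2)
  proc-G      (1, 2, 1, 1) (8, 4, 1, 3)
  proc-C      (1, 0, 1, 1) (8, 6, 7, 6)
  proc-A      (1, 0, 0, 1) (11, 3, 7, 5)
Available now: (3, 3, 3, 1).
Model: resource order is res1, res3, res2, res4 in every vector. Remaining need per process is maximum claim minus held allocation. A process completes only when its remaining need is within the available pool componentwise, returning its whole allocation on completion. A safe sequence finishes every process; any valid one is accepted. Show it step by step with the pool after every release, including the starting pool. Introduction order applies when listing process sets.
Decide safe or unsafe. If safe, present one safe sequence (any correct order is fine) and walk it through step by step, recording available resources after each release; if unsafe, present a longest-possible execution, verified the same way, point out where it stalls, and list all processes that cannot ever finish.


UNSAFE.
Key observation: the pool after proc-H, proc-I is (6, 5, 4, 6); every surviving request exceeds it in res1, so progress ends there.
Going as far as possible: proc-H, proc-I; after that, nothing fits. Step-by-step check:
  pool = (3, 3, 3, 1)
  run proc-H (needs (2, 0, 2, 1), free (3, 3, 3, 1)); after release of (3, 1, 0, 2) the pool is (6, 4, 3, 3)
  run proc-I (needs (6, 0, 2, 0), free (6, 4, 3, 3)); after release of (0, 1, 1, 3) the pool is (6, 5, 4, 6)
  proc-F cannot run: need (9, 1, 5, 7) vs free (6, 5, 4, 6) (insufficient res1, res2 and res4)
  proc-B cannot run: need (8, 8, 2, 2) vs free (6, 5, 4, 6) (insufficient res1 and res3)
  proc-G cannot run: need (7, 2, 0, 2) vs free (6, 5, 4, 6) (insufficient res1)
  proc-C cannot run: need (7, 6, 6, 5) vs free (6, 5, 4, 6) (insufficient res1, res3 and res2)
  proc-A cannot run: need (10, 3, 7, 4) vs free (6, 5, 4, 6) (insufficient res1 and res2)
Processes that can never finish: proc-F, proc-B, proc-G, proc-C and proc-A.


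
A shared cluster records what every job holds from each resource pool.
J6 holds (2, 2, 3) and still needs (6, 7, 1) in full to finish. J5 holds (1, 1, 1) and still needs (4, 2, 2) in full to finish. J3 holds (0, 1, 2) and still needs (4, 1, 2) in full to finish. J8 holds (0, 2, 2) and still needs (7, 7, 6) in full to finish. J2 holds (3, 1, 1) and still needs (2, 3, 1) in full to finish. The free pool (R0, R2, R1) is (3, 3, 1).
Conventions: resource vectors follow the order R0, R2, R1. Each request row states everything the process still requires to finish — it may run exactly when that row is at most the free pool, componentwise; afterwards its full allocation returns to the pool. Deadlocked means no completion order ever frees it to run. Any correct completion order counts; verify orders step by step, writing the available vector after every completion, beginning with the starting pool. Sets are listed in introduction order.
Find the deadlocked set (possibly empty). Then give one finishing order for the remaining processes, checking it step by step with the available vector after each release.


Deadlocked set: J6 and J8.
Key observation: once J2, J3, J5 finish, the pool peaks at (7, 6, 5) — and every remaining process still needs more R2 than that.
One completion order for the rest: J2, J3, J5. Walking it through:
  pool = (3, 3, 1)
  J2: need (2, 3, 1) fits (3, 3, 1); releases (3, 1, 1), pool now (6, 4, 2)
  J3: need (4, 1, 2) fits (6, 4, 2); releases (0, 1, 2), pool now (6, 5, 4)
  J5: need (4, 2, 2) fits (6, 5, 4); releases (1, 1, 1), pool now (7, 6, 5)
None of the blocked processes ever fits:
  J6 cannot run: need (6, 7, 1) vs free (7, 6, 5) (insufficient R2)
  J8 cannot run: need (7, 7, 6) vs free (7, 6, 5) (insufficient R2 and R1)


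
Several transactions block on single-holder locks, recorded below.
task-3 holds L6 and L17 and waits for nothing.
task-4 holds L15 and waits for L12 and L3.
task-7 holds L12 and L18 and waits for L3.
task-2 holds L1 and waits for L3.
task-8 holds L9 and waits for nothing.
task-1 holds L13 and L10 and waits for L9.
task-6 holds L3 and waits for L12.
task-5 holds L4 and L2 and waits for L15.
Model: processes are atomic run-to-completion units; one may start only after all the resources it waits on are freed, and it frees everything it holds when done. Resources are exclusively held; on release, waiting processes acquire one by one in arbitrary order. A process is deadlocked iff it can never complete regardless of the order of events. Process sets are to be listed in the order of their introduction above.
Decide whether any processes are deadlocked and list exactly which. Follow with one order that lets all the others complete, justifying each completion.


Deadlocked: task-4, task-7, task-2, task-6 and task-5.
Key observation: the cycle task-7 -> task-6 -> task-7 can never break — each member waits on the next; task-4, task-2 and task-5 wait into the deadlock from upstream.
One completion order for the rest: task-8, task-3, task-1.
Step-by-step check:
  run task-8 (it waits on nothing); releases L9
  run task-3 (it waits on nothing); releases L6 and L17
  task-1 waits on L9 — all released -> runs and releases L13 and L10


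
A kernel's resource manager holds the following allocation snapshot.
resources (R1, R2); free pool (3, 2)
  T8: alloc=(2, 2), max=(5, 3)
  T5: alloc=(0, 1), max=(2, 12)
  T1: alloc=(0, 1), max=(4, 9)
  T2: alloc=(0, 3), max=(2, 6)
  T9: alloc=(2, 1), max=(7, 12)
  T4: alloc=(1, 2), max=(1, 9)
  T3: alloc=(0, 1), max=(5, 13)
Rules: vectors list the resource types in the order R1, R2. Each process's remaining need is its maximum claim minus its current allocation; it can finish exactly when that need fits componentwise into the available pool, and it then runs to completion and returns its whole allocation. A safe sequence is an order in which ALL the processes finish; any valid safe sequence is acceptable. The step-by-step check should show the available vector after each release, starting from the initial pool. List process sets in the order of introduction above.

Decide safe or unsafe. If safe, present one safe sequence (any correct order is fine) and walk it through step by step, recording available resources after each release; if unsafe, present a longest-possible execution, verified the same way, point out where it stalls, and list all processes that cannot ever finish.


UNSAFE — no complete ordering exists.
Key observation: after T8, T2, T4, T1 complete, (6, 10) is the best the pool ever gets, yet each leftover process wants more R2.
Going as far as possible: T8, T2, T4, T1; after that, nothing fits. Walking it through:
  pool = (3, 2)
  run T8 (needs (3, 1), free (3, 2)); after release of (2, 2) the pool is (5, 4)
  run T2 (needs (2, 3), free (5, 4)); after release of (0, 3) the pool is (5, 7)
  run T4 (needs (0, 7), free (5, 7)); after release of (1, 2) the pool is (6, 9)
  run T1 (needs (4, 8), free (6, 9)); after release of (0, 1) the pool is (6, 10)
  blocked: T5 wants (2, 11), pool (6, 10) — not enough R2
  blocked: T9 wants (5, 11), pool (6, 10) — not enough R2
  blocked: T3 wants (5, 12), pool (6, 10) — not enough R2
Never able to finish: T5, T9 and T3.


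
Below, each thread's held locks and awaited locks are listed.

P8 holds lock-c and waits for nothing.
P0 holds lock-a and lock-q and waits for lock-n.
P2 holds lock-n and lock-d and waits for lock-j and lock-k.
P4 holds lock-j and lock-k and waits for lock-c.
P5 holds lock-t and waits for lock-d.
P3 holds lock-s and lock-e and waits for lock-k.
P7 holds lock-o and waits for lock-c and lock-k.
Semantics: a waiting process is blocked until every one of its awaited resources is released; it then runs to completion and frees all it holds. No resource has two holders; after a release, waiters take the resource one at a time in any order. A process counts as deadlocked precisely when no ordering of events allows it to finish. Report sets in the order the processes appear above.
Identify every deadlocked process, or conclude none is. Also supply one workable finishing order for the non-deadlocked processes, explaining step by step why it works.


Nothing here is deadlocked.
Key observation: the wait graph is acyclic; completion cascades from the unblocked processes through everyone else.
One completion order for the rest: P8, P4, P2, P3, P7, P5, P0.
Step-by-step check:
  run P8 (it waits on nothing); releases lock-c
  P4 waits on lock-c — all released -> runs and releases lock-j and lock-k
  P2 waits on lock-j and lock-k — all released -> runs and releases lock-n and lock-d
  P3 waits on lock-k — all released -> runs and releases lock-s and lock-e
  P7 waits on lock-c and lock-k — all released -> runs and releases lock-o
  P5 waits on lock-d — all released -> runs and releases lock-t
  P0 waits on lock-n — all released -> runs and releases lock-a and lock-q


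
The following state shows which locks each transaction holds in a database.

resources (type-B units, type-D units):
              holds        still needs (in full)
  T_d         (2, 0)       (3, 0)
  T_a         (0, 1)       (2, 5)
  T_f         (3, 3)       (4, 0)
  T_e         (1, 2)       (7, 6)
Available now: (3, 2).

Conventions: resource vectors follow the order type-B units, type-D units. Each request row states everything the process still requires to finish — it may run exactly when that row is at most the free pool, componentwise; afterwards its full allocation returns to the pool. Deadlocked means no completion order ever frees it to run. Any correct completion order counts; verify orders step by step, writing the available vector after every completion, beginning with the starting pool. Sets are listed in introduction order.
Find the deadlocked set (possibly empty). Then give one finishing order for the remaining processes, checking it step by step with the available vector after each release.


The deadlocked set is empty.
Key observation: no deadlock: T_d fits now, and the freed resources carry the rest through.
The rest can finish in the order T_d, T_f, T_a, T_e. Verifying each step:
  pool = (3, 2)
  T_d: need (3, 0) fits (3, 2); releases (2, 0), pool now (5, 2)
  T_f: need (4, 0) fits (5, 2); releases (3, 3), pool now (8, 5)
  T_a: need (2, 5) fits (8, 5); releases (0, 1), pool now (8, 6)
  T_e: need (7, 6) fits (8, 6); releases (1, 2), pool now (9, 8)


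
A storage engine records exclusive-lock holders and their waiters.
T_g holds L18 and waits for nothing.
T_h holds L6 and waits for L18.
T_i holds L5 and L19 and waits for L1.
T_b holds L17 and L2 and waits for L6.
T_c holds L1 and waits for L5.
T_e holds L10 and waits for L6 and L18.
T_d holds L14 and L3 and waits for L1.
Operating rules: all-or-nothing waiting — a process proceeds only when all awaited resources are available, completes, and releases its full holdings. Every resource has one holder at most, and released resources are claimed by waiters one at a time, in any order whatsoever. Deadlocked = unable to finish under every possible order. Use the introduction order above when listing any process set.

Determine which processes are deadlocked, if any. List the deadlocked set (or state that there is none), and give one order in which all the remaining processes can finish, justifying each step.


Deadlocked set: T_i, T_c and T_d.
Key observation: the knot is the closed ring of waits T_i -> T_c -> T_i; T_d waits into the deadlock from upstream.
One completion order for the rest: T_g, T_h, T_b, T_e.
Check, step by step:
  T_g waits on nothing -> runs at once and releases L18
  T_h: everything it awaited (L18) is free; runs, freeing L6
  T_b: everything it awaited (L6) is free; runs, freeing L17 and L2
  T_e: everything it awaited (L6 and L18) is free; runs, freeing L10


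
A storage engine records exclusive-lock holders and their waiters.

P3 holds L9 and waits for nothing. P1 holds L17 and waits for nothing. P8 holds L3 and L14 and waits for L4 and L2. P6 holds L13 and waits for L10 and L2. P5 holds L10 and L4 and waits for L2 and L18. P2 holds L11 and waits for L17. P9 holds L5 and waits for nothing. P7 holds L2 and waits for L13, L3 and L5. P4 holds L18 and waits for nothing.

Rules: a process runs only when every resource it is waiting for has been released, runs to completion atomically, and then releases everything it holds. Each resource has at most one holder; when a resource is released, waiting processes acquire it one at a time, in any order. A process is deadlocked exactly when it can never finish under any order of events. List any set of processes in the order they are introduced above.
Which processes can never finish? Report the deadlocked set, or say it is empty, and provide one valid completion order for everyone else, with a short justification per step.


Deadlocked set: P8, P6, P5 and P7.
Key observation: the wait chain closes on itself along P8 -> P5 -> P7 -> P8; P6 is caught in further circular waits.
One completion order for the rest: P1, P9, P4, P3, P2.
Walking it through:
  run P1 (it waits on nothing); releases L17
  run P9 (it waits on nothing); releases L5
  run P4 (it waits on nothing); releases L18
  run P3 (it waits on nothing); releases L9
  P2 waits on L17 — all released -> runs and releases L11


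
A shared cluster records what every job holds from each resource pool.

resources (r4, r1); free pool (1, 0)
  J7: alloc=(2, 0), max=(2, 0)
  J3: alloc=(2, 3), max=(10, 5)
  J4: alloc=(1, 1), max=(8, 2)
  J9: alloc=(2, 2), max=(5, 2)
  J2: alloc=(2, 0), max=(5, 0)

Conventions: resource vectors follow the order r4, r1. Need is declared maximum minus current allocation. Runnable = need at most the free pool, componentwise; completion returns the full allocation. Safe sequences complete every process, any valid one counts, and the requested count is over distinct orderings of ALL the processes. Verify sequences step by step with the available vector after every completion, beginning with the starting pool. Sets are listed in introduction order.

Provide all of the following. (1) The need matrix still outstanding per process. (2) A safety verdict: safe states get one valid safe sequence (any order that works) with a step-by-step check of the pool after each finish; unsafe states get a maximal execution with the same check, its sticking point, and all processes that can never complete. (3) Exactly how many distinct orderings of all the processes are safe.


(1) Remaining need (order r4, r1):
  J7: (0, 0)
  J3: (8, 2)
  J4: (7, 1)
  J9: (3, 0)
  J2: (3, 0)
(2) SAFE — a valid safe sequence is J7, J9, J2, J4, J3.
Key observation: at J9 the run first touches a limit — (3, 0) against (3, 0), exact on a resource it actually requests.
Walking it through:
  pool = (1, 0)
  run J7 (needs (0, 0), free (1, 0)); after release of (2, 0) the pool is (3, 0)
  run J9 (needs (3, 0), free (3, 0)); after release of (2, 2) the pool is (5, 2)
  run J2 (needs (3, 0), free (5, 2)); after release of (2, 0) the pool is (7, 2)
  run J4 (needs (7, 1), free (7, 2)); after release of (1, 1) the pool is (8, 3)
  run J3 (needs (8, 2), free (8, 3)); after release of (2, 3) the pool is (10, 6)
(3) Precisely 2 of the possible complete orderings are safe sequences.


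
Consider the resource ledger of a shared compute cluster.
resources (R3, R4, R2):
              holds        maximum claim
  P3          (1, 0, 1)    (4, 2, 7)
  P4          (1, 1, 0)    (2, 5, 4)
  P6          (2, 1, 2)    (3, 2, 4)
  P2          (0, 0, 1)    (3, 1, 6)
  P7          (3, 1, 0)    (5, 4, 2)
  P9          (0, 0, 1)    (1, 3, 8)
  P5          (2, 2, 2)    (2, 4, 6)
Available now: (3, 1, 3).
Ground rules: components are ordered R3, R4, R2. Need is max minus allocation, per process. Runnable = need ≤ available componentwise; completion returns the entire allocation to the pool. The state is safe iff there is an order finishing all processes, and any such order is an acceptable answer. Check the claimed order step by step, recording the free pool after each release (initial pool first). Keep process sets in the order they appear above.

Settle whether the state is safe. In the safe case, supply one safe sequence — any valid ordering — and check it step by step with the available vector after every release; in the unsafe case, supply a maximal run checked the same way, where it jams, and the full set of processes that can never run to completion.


SAFE — a valid safe sequence is P6, P5, P4, P9, P3, P2, P7.
Key observation: reading the order forward, P6 is the first process whose need (1, 1, 2) meets the free pool (3, 1, 3) exactly on a resource it requests.
Verifying each step:
  pool = (3, 1, 3)
  P6: need (1, 1, 2) fits (3, 1, 3); releases (2, 1, 2), pool now (5, 2, 5)
  P5: need (0, 2, 4) fits (5, 2, 5); releases (2, 2, 2), pool now (7, 4, 7)
  P4: need (1, 4, 4) fits (7, 4, 7); releases (1, 1, 0), pool now (8, 5, 7)
  P9: need (1, 3, 7) fits (8, 5, 7); releases (0, 0, 1), pool now (8, 5, 8)
  P3: need (3, 2, 6) fits (8, 5, 8); releases (1, 0, 1), pool now (9, 5, 9)
  P2: need (3, 1, 5) fits (9, 5, 9); releases (0, 0, 1), pool now (9, 5, 10)
  P7: need (2, 3, 2) fits (9, 5, 10); releases (3, 1, 0), pool now (12, 6, 10)


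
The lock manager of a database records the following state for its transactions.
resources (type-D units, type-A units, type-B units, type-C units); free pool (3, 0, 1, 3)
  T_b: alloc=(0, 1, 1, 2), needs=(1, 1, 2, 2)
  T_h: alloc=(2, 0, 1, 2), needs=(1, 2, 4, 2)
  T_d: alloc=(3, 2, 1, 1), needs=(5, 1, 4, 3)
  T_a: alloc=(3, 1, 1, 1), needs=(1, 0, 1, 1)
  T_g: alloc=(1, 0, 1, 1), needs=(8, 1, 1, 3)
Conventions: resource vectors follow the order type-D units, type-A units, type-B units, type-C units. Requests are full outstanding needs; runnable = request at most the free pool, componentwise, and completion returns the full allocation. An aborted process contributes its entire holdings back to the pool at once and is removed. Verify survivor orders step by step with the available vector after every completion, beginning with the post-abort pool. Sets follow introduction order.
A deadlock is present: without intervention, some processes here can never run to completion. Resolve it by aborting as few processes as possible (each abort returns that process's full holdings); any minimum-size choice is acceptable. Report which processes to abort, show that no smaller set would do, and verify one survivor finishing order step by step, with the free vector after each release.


Abort T_d.
Key observation: T_h was stuck for good until T_d gave back (3, 2, 1, 1); in the order shown it finishes at step 3.
No smaller set exists: with zero aborts the deadlock remains.
Survivors finish in the order: T_b, T_a, T_h, T_g. Step-by-step check (pool after the aborts first):
  pool = (6, 2, 2, 4)
  T_b: need (1, 1, 2, 2) fits (6, 2, 2, 4); releases (0, 1, 1, 2), pool now (6, 3, 3, 6)
  T_a: need (1, 0, 1, 1) fits (6, 3, 3, 6); releases (3, 1, 1, 1), pool now (9, 4, 4, 7)
  T_h: need (1, 2, 4, 2) fits (9, 4, 4, 7); releases (2, 0, 1, 2), pool now (11, 4, 5, 9)
  T_g: need (8, 1, 1, 3) fits (11, 4, 5, 9); releases (1, 0, 1, 1), pool now (12, 4, 6, 10)


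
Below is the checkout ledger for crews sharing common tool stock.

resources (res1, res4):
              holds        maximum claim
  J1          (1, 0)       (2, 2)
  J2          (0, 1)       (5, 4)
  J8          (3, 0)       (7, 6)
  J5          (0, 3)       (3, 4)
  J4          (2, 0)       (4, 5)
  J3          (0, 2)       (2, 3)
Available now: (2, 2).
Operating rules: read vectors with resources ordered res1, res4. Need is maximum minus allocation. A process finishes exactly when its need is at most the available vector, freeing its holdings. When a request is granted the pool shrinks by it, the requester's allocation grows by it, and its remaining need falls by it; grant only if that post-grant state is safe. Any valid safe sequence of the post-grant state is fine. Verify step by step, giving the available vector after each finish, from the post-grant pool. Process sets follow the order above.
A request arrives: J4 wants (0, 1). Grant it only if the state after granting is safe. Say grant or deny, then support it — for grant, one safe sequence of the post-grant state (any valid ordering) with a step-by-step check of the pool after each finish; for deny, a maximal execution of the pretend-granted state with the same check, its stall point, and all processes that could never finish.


GRANT. The post-grant state is safe; one safe sequence: J3, J1, J5, J4, J8, J2.
Key observation: granting shrinks the pool to (2, 1), yet J3 still fits and the chain goes through.
Step-by-step check of the post-grant state:
  pool = (2, 1)
  J3 needs (2, 1) <= (2, 1) -> finishes; pool += (0, 2) = (2, 3)
  J1 needs (1, 2) <= (2, 3) -> finishes; pool += (1, 0) = (3, 3)
  J5 needs (3, 1) <= (3, 3) -> finishes; pool += (0, 3) = (3, 6)
  J4 needs (2, 4) <= (3, 6) -> finishes; pool += (2, 1) = (5, 7)
  J8 needs (4, 6) <= (5, 7) -> finishes; pool += (3, 0) = (8, 7)
  J2 needs (5, 3) <= (8, 7) -> finishes; pool += (0, 1) = (8, 8)


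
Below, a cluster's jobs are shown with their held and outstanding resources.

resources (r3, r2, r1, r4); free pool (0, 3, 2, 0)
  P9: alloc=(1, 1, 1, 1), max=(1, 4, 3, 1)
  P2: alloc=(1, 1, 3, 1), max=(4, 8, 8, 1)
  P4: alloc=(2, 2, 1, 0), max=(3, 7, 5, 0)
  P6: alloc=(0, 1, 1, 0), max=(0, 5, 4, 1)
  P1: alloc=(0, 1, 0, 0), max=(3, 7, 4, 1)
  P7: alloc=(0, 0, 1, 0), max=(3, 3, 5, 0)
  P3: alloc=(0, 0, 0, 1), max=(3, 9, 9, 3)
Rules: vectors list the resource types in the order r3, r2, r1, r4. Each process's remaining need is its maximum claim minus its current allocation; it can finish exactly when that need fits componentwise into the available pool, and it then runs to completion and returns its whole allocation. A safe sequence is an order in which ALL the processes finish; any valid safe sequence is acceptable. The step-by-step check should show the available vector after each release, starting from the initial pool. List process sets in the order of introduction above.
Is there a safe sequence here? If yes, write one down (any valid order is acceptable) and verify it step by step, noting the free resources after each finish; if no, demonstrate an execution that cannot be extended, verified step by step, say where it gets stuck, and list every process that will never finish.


SAFE, for example via the order P9, P6, P4, P7, P2, P1, P3.
Key observation: the first exact fit in this order is P9 — it needs (0, 3, 2, 0) with (0, 3, 2, 0) free, meeting a requested resource to the last unit.
Verifying each step:
  pool = (0, 3, 2, 0)
  run P9 (needs (0, 3, 2, 0), free (0, 3, 2, 0)); after release of (1, 1, 1, 1) the pool is (1, 4, 3, 1)
  run P6 (needs (0, 4, 3, 1), free (1, 4, 3, 1)); after release of (0, 1, 1, 0) the pool is (1, 5, 4, 1)
  run P4 (needs (1, 5, 4, 0), free (1, 5, 4, 1)); after release of (2, 2, 1, 0) the pool is (3, 7, 5, 1)
  run P7 (needs (3, 3, 4, 0), free (3, 7, 5, 1)); after release of (0, 0, 1, 0) the pool is (3, 7, 6, 1)
  run P2 (needs (3, 7, 5, 0), free (3, 7, 6, 1)); after release of (1, 1, 3, 1) the pool is (4, 8, 9, 2)
  run P1 (needs (3, 6, 4, 1), free (4, 8, 9, 2)); after release of (0, 1, 0, 0) the pool is (4, 9, 9, 2)
  run P3 (needs (3, 9, 9, 2), free (4, 9, 9, 2)); after release of (0, 0, 0, 1) the pool is (4, 9, 9, 3)


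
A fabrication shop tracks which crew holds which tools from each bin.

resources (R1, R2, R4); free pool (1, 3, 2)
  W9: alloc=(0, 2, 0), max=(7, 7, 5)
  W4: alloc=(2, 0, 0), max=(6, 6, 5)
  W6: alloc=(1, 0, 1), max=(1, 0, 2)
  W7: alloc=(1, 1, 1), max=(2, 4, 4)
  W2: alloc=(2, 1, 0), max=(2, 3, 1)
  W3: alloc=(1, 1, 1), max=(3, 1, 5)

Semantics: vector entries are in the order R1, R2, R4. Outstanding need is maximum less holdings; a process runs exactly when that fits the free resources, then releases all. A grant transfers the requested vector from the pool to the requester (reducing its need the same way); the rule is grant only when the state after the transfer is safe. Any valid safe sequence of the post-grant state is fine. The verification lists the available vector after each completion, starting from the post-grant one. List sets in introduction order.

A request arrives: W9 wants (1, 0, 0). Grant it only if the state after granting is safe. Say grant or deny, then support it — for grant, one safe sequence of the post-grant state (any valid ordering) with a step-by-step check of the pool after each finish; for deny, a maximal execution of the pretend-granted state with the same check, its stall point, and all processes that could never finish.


GRANT — the state after the grant stays safe, e.g. via W6, W2, W7, W3, W4, W9.
Key observation: with (0, 3, 2) left after the transfer, W6 can run at once — the state stays safe.
Check on the post-grant state, step by step:
  pool = (0, 3, 2)
  run W6 (needs (0, 0, 1), free (0, 3, 2)); after release of (1, 0, 1) the pool is (1, 3, 3)
  run W2 (needs (0, 2, 1), free (1, 3, 3)); after release of (2, 1, 0) the pool is (3, 4, 3)
  run W7 (needs (1, 3, 3), free (3, 4, 3)); after release of (1, 1, 1) the pool is (4, 5, 4)
  run W3 (needs (2, 0, 4), free (4, 5, 4)); after release of (1, 1, 1) the pool is (5, 6, 5)
  run W4 (needs (4, 6, 5), free (5, 6, 5)); after release of (2, 0, 0) the pool is (7, 6, 5)
  run W9 (needs (6, 5, 5), free (7, 6, 5)); after release of (1, 2, 0) the pool is (8, 8, 5)


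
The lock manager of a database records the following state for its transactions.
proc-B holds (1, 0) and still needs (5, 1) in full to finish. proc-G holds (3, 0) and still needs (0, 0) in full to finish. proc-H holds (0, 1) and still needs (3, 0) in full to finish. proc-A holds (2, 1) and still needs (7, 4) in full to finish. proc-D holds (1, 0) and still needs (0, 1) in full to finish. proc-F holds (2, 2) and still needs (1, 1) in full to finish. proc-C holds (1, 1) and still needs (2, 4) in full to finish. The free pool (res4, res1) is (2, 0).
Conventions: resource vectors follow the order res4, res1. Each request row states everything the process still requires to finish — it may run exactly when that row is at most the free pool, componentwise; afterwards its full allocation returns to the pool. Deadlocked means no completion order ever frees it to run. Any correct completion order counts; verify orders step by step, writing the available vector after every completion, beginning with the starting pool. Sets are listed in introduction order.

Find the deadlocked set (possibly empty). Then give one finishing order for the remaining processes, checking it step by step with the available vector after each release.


Deadlocked: proc-A and proc-C.
Key observation: proc-G, proc-H, proc-D, proc-F, proc-B can finish, but then (9, 3) is all there is, and the blocked group's res1 demands exceed it.
The rest can finish in the order proc-G, proc-H, proc-D, proc-F, proc-B. Verifying each step:
  pool = (2, 0)
  proc-G needs (0, 0) <= (2, 0) -> finishes; pool += (3, 0) = (5, 0)
  proc-H needs (3, 0) <= (5, 0) -> finishes; pool += (0, 1) = (5, 1)
  proc-D needs (0, 1) <= (5, 1) -> finishes; pool += (1, 0) = (6, 1)
  proc-F needs (1, 1) <= (6, 1) -> finishes; pool += (2, 2) = (8, 3)
  proc-B needs (5, 1) <= (8, 3) -> finishes; pool += (1, 0) = (9, 3)
None of the blocked processes ever fits:
  proc-A cannot run: need (7, 4) vs free (9, 3) (insufficient res1)
  proc-C cannot run: need (2, 4) vs free (9, 3) (insufficient res1)


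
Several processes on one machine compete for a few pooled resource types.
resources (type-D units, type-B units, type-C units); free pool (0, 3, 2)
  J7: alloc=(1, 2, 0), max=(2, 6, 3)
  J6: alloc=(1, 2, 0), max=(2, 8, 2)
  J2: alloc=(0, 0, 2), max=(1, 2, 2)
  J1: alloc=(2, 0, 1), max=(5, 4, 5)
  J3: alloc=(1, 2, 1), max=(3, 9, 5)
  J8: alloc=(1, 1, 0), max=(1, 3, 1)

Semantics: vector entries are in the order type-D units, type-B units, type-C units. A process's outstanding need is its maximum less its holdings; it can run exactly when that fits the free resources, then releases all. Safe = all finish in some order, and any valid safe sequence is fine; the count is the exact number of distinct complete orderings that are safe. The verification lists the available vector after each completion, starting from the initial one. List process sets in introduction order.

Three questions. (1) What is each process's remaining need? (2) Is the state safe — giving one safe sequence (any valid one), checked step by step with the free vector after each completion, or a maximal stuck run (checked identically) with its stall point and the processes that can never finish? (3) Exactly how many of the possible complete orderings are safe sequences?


(1) Need matrix, components ordered type-D units, type-B units, type-C units:
  J7: (1, 4, 3)
  J6: (1, 6, 2)
  J2: (1, 2, 0)
  J1: (3, 4, 4)
  J3: (2, 7, 4)
  J8: (0, 2, 1)
(2) SAFE, for example via the order J8, J2, J7, J6, J1, J3.
Key observation: the order's first zero-slack moment is J2 ((1, 2, 0) needed, (1, 4, 2) free — a requested resource with nothing to spare).
Verifying each step:
  pool = (0, 3, 2)
  run J8 (needs (0, 2, 1), free (0, 3, 2)); after release of (1, 1, 0) the pool is (1, 4, 2)
  run J2 (needs (1, 2, 0), free (1, 4, 2)); after release of (0, 0, 2) the pool is (1, 4, 4)
  run J7 (needs (1, 4, 3), free (1, 4, 4)); after release of (1, 2, 0) the pool is (2, 6, 4)
  run J6 (needs (1, 6, 2), free (2, 6, 4)); after release of (1, 2, 0) the pool is (3, 8, 4)
  run J1 (needs (3, 4, 4), free (3, 8, 4)); after release of (2, 0, 1) the pool is (5, 8, 5)
  run J3 (needs (2, 7, 4), free (5, 8, 5)); after release of (1, 2, 1) the pool is (6, 10, 6)
(3) Precisely 2 of the possible complete orderings are safe sequences.


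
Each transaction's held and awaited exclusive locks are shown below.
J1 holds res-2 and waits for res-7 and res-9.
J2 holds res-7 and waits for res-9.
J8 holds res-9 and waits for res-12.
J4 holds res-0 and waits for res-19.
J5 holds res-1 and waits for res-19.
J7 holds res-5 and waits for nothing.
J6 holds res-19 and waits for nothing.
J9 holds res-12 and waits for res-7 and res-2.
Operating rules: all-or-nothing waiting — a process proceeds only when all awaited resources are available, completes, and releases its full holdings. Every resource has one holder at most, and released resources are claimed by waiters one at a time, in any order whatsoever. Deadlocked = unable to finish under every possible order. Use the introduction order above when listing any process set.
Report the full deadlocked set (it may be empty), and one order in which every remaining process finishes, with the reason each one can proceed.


The deadlocked set is J1, J2, J8 and J9.
Key observation: nobody on the ring J1 -> J2 -> J8 -> J9 -> J1 can start until another member finishes, which never happens; no other process is dragged down with it.
One completion order for the rest: J6, J7, J5, J4.
Walking it through:
  run J6 (it waits on nothing); releases res-19
  run J7 (it waits on nothing); releases res-5
  J5 waits on res-19 — all released -> runs and releases res-1
  J4 waits on res-19 — all released -> runs and releases res-0


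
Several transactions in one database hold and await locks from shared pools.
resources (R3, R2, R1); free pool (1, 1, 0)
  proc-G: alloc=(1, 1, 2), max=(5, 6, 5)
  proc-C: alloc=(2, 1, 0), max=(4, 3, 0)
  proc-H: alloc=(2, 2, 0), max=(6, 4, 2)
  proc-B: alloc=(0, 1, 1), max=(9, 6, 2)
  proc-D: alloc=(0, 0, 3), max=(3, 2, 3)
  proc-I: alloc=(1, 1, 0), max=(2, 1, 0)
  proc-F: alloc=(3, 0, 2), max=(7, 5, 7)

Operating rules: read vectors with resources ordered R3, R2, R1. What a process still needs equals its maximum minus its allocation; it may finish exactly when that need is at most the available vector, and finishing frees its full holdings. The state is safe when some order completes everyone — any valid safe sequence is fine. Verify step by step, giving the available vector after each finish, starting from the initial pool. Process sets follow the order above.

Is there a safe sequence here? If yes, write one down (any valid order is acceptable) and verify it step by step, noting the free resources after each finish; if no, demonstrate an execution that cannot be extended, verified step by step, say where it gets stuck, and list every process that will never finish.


SAFE — a valid safe sequence is proc-I, proc-C, proc-D, proc-H, proc-G, proc-F, proc-B.
Key observation: the order's first zero-slack moment is proc-I ((1, 0, 0) needed, (1, 1, 0) free — a requested resource with nothing to spare).
Step-by-step check:
  pool = (1, 1, 0)
  run proc-I (needs (1, 0, 0), free (1, 1, 0)); after release of (1, 1, 0) the pool is (2, 2, 0)
  run proc-C (needs (2, 2, 0), free (2, 2, 0)); after release of (2, 1, 0) the pool is (4, 3, 0)
  run proc-D (needs (3, 2, 0), free (4, 3, 0)); after release of (0, 0, 3) the pool is (4, 3, 3)
  run proc-H (needs (4, 2, 2), free (4, 3, 3)); after release of (2, 2, 0) the pool is (6, 5, 3)
  run proc-G (needs (4, 5, 3), free (6, 5, 3)); after release of (1, 1, 2) the pool is (7, 6, 5)
  run proc-F (needs (4, 5, 5), free (7, 6, 5)); after release of (3, 0, 2) the pool is (10, 6, 7)
  run proc-B (needs (9, 5, 1), free (10, 6, 7)); after release of (0, 1, 1) the pool is (10, 7, 8)


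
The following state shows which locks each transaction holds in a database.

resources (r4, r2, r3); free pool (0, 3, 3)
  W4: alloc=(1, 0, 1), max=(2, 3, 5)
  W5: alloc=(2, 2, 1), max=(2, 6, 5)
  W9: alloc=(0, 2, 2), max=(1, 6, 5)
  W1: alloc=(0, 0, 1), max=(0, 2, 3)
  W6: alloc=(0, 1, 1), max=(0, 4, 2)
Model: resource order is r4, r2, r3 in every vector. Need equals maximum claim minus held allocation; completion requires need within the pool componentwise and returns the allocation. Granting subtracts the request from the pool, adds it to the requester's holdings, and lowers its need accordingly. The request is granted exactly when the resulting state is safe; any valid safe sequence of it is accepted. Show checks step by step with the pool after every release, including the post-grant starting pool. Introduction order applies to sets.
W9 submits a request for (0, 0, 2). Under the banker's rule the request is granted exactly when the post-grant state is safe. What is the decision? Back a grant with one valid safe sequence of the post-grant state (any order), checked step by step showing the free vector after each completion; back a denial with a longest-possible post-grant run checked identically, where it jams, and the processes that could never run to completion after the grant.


DENY: after the grant no complete ordering would exist.
Key observation: after W6, W1 the pool peaks at (0, 4, 3), and each blocked process is short somewhere: W4 on r4, r3; W5 on r3; W9 on r4.
After a pretend grant, a maximal execution: W6, W1 — then nothing else fits. Verifying each step:
  pool = (0, 3, 1)
  W6 needs (0, 3, 1) <= (0, 3, 1) -> finishes; pool += (0, 1, 1) = (0, 4, 2)
  W1 needs (0, 2, 2) <= (0, 4, 2) -> finishes; pool += (0, 0, 1) = (0, 4, 3)
  W4 cannot run: need (1, 3, 4) vs free (0, 4, 3) (insufficient r4 and r3)
  W5 cannot run: need (0, 4, 4) vs free (0, 4, 3) (insufficient r3)
  W9 cannot run: need (1, 4, 1) vs free (0, 4, 3) (insufficient r4)
Processes that could never finish after the grant: W4, W5 and W9.


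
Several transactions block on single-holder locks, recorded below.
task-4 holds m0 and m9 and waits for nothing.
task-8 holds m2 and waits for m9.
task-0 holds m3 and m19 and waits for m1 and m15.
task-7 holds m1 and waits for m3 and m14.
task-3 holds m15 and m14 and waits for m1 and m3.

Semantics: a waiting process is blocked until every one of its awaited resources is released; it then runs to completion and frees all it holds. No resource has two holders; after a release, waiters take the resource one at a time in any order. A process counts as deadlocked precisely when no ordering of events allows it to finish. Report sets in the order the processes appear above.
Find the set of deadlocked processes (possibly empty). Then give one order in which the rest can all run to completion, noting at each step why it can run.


The deadlocked set is task-0, task-7 and task-3.
Key observation: the loop task-0 -> task-7 -> task-0 blocks itself forever; task-3 is caught in further circular waits.
The rest can finish in the order task-4, task-8.
Verifying each step:
  task-4 waits on nothing -> runs at once and releases m0 and m9
  task-8 waits on m9 — all released -> runs and releases m2
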